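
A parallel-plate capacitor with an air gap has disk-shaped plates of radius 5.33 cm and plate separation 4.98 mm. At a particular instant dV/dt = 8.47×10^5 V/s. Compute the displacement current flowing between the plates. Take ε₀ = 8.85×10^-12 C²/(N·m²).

C = ε₀A/d = (8.85×10^-12)(8.925×10^-3)/(4.98×10^-3) = 1.586×10^-11 F.
I_d = C dV/dt = (1.586×10^-11)(8.47×10^5) = 1.34×10^-5 A.

1.34×10^-5 A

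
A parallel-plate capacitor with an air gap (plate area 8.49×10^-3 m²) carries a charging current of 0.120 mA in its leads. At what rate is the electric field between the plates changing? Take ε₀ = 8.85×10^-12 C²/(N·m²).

1.60×10^9 V/(m·s)

Charge continuity gives I_d = I = 1.20×10^-4 A between the plates.
Inverting I_d = ε₀ A dE/dt gives dE/dt = 1.20×10^-4 / (8.85×10^-12 · 8.49×10^-3) = 1.60×10^9 V/(m·s).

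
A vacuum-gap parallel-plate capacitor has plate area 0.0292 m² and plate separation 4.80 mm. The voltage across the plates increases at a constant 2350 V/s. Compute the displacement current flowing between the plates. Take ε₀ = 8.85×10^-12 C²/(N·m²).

E = V/d so dE/dt = (dV/dt)/d = 4.896×10^5 V/(m·s), and I_d = ε₀ A dE/dt = (8.85×10^-12)(0.0292)(4.896×10^5) = 1.27×10^-7 A.

1.27×10^-7 A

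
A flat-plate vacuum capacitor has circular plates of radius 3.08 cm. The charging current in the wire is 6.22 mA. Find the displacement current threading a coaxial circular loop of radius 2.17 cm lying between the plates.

3.09×10^-3 A

No conduction current crosses the gap, so I_d there equals the 6.22×10^-3 A in the leads.
The field is uniform, so I_d,enc = I_d (r/R)² = (6.22×10^-3)(2.17/3.08)² = 3.09×10^-3 A.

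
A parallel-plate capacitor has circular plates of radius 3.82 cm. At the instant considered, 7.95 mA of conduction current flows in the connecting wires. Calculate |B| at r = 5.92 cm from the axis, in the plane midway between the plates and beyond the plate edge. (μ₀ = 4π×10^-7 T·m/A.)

Between the plates the displacement current equals the wire current: I_d = 7.95 mA = 7.95×10^-3 A.
With r > R the enclosed displacement current is the full I_d; B = μ₀ I_d / (2πr) = 2.69×10^-8 T.

2.69×10^-8 T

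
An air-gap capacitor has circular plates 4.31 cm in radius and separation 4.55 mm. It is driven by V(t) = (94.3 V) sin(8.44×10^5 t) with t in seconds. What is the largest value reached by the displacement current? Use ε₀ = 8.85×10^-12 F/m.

C = ε₀A/d = (8.85×10^-12)(5.836×10^-3)/(4.55×10^-3) = 1.135×10^-11 F; ω = 8.44×10^5 rad/s.
I_d = C dV/dt, so |I_d|_max = C V₀ ω = (1.135×10^-11)(94.3)(8.44×10^5) = 9.03×10^-4 A.

9.03×10^-4 A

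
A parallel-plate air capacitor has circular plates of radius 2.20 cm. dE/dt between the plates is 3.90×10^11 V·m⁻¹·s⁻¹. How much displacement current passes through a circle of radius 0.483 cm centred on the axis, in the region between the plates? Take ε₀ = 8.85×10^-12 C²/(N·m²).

2.53×10^-4 A

I_d = ε₀ dΦ_E/dt = ε₀ πR² (dE/dt) = (8.85×10^-12)(1.521×10^-3)(3.90×10^11) = 5.250×10^-3 A through the full plate area.
The field is uniform, so I_d,enc = I_d (r/R)² = (5.250×10^-3)(0.483/2.20)² = 2.53×10^-4 A.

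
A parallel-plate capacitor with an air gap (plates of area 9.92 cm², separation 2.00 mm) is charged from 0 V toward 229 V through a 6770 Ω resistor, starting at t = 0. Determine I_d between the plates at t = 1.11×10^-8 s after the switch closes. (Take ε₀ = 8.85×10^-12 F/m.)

C = ε₀A/d = (8.85×10^-12)(9.92×10^-4)/(2.00×10^-3) = 4.390×10^-12 F, so τ = RC = 2.972×10^-8 s.
The conduction current is I(t) = (V₀/R) e^(−t/τ), and the displacement current between the plates equals it.
t/τ = 0.3735; I_d = (229/6770) · e^(−0.3735) = (0.03383)(0.6883) = 0.0233 A.

0.0233 A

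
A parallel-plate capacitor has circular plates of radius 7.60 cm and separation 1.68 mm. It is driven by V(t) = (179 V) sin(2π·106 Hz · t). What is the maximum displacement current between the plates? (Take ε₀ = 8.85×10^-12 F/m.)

C = ε₀A/d = (8.85×10^-12)(0.01815)/(1.68×10^-3) = 9.561×10^-11 F; ω = 2πf = 666.0 rad/s.
I_d = C dV/dt, so |I_d|_max = C V₀ ω = (9.561×10^-11)(179)(666.0) = 1.14×10^-5 A.

1.14×10^-5 A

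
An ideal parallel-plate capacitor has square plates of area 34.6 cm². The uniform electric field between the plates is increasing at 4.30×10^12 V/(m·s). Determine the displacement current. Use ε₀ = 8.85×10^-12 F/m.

0.132 A

The displacement current is ε₀ times dΦ_E/dt = ε₀ A dE/dt = (8.85×10^-12)(3.46×10^-3)(4.30×10^12) = 0.132 A.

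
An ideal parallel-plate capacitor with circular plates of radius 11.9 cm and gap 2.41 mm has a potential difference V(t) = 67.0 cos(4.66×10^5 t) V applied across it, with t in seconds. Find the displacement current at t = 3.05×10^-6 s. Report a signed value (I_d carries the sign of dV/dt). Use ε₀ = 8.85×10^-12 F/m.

-5.04×10^-3 A

dV/dt = (67.0)(4.66×10^5)·−sin(1.4213) = -3.087×10^7 V/s.
I_d = C dV/dt with C = ε₀A/d = (8.85×10^-12)(0.04449)/(2.41×10^-3) = 1.634×10^-10 F, so I_d = (1.634×10^-10)(-3.087×10^7) = -5.04×10^-3 A.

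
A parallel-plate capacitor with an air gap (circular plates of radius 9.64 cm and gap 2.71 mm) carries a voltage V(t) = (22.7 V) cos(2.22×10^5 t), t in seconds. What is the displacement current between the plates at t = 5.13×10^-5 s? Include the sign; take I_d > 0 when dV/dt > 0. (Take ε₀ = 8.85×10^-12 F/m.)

4.44×10^-4 A

dE/dt = (V₀ω/d)·−sin(ωt) with ωt = 11.3886 rad: (22.7)(2.22×10^5)(0.9238)/(2.71×10^-3) = 1.718×10^9 V/(m·s).
I_d = ε₀ A dE/dt = (8.85×10^-12)(0.02919)(1.718×10^9) = 4.44×10^-4 A.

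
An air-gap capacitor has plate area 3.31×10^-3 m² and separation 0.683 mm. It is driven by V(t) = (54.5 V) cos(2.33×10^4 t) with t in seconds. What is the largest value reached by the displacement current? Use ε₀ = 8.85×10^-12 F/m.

5.45×10^-5 A

(dE/dt)_max = V₀ω/d = 1.859×10^9 V/(m·s); ω = 2.33×10^4 rad/s.
I_d,max = ε₀ A (dE/dt)_max = (8.85×10^-12)(3.31×10^-3)(1.859×10^9) = 5.45×10^-5 A.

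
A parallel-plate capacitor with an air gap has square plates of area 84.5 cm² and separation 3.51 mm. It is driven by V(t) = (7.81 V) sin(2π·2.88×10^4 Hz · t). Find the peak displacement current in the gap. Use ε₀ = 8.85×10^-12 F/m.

3.01×10^-5 A

The displacement current equals the conduction current C dV/dt, which peaks at C V₀ ω.
With C = ε₀A/d = (8.85×10^-12)(8.45×10^-3)/(3.51×10^-3) = 2.131×10^-11 F and ω = 2πf = 1.810×10^5 rad/s, I_d,max = (2.131×10^-11)(7.81)(1.810×10^5) = 3.01×10^-5 A.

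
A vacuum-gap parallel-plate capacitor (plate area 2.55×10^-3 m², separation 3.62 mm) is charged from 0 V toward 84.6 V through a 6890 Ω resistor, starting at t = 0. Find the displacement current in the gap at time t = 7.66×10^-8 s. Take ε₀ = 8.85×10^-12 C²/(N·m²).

With C = ε₀A/d = (8.85×10^-12)(2.55×10^-3)/(3.62×10^-3) = 6.234×10^-12 F, the time constant is τ = RC = 4.295×10^-8 s, so t/τ = 1.783 and e^(−t/τ) = 0.1681.
I_d = I_cond = (V₀/R) e^(−t/τ) = (0.01228)(0.1681) = 2.06×10^-3 A.

2.06×10^-3 A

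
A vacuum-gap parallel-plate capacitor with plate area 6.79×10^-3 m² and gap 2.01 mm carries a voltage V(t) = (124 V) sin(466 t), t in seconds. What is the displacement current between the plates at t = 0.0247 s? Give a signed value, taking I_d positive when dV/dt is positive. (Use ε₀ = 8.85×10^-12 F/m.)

dE/dt = (V₀ω/d)·cos(ωt) with ωt = 11.5102 rad: (124)(466)(0.4922)/(2.01×10^-3) = 1.415×10^7 V/(m·s).
I_d = ε₀ A dE/dt = (8.85×10^-12)(6.79×10^-3)(1.415×10^7) = 8.50×10^-7 A.

8.50×10^-7 A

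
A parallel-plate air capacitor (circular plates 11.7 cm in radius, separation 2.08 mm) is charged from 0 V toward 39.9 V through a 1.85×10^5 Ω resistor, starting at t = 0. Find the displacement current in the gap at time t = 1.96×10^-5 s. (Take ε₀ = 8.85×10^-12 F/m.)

C = ε₀A/d = (8.85×10^-12)(0.04301)/(2.08×10^-3) = 1.830×10^-10 F, so τ = RC = 3.386×10^-5 s.
The conduction current is I(t) = (V₀/R) e^(−t/τ), and the displacement current between the plates equals it.
t/τ = 0.5789; I_d = (39.9/1.85×10^5) · e^(−0.5789) = (2.157×10^-4)(0.5605) = 1.21×10^-4 A.

1.21×10^-4 A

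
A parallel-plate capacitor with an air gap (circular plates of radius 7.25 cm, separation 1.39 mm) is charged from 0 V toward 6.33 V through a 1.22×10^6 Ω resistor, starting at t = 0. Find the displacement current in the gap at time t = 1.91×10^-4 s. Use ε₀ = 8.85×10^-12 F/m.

C = ε₀A/d = (8.85×10^-12)(0.01651)/(1.39×10^-3) = 1.051×10^-10 F and τ = RC = 1.282×10^-4 s. I_d in the gap equals the RC charging current.
I_d(t) = (V₀/R) e^(−t/τ) = 5.189×10^-6 · e^(−1.490) = 1.17×10^-6 A.

1.17×10^-6 A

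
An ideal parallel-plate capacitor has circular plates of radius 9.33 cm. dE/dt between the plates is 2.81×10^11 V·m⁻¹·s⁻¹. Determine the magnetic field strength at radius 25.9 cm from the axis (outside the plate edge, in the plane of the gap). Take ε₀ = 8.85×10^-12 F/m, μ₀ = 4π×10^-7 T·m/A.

I_d = ε₀ dΦ_E/dt = ε₀ πR² (dE/dt) = (8.85×10^-12)(0.02735)(2.81×10^11) = 0.06802 A through the full plate area.
For r ≥ R the full I_d is enclosed: B = μ₀ I_d/(2πr) = (4π×10^-7)(0.06802)/(2π·0.259) = 5.25×10^-8 T.

5.25×10^-8 T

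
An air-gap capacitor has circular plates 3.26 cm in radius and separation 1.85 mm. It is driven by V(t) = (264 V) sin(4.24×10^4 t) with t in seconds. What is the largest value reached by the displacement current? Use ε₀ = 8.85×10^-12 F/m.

1.79×10^-4 A

The displacement current equals the conduction current C dV/dt, which peaks at C V₀ ω.
With C = ε₀A/d = (8.85×10^-12)(3.339×10^-3)/(1.85×10^-3) = 1.597×10^-11 F and ω = 4.24×10^4 rad/s, I_d,max = (1.597×10^-11)(264)(4.24×10^4) = 1.79×10^-4 A.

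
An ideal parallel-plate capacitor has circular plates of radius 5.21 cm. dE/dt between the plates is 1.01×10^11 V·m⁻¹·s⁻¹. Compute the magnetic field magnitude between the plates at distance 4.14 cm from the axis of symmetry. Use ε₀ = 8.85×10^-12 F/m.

2.33×10^-8 T

Total displacement current: I_d = ε₀(πR²)(dE/dt) = (8.85×10^-12)(8.528×10^-3)(1.01×10^11) = 7.623×10^-3 A.
∮B·dl = μ₀ I_d,enc with I_d,enc = I_d r²/R² = 4.813×10^-3 A; so B = μ₀ I_d,enc/(2πr) = 2.33×10^-8 T.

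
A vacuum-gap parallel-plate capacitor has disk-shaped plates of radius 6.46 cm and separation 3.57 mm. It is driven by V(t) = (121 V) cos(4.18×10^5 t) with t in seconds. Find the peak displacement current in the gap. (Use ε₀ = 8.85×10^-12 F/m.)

(dE/dt)_max = V₀ω/d = 1.417×10^10 V/(m·s); ω = 4.18×10^5 rad/s.
I_d,max = ε₀ A (dE/dt)_max = (8.85×10^-12)(0.01311)(1.417×10^10) = 1.64×10^-3 A.

1.64×10^-3 A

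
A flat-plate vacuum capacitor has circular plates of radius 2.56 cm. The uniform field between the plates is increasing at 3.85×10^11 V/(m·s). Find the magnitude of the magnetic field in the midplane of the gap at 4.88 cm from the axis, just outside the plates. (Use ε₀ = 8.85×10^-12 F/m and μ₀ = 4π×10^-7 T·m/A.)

I_d = ε₀ dΦ_E/dt = ε₀ πR² (dE/dt) = (8.85×10^-12)(2.059×10^-3)(3.85×10^11) = 7.016×10^-3 A through the full plate area.
With r > R the enclosed displacement current is the full I_d; B = μ₀ I_d / (2πr) = 2.88×10^-8 T.

2.88×10^-8 T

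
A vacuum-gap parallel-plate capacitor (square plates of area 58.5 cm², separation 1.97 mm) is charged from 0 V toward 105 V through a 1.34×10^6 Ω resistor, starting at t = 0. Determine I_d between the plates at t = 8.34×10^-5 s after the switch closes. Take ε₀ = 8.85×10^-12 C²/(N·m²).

7.34×10^-6 A

C = ε₀A/d = (8.85×10^-12)(5.85×10^-3)/(1.97×10^-3) = 2.628×10^-11 F and τ = RC = 3.522×10^-5 s. I_d in the gap equals the RC charging current.
I_d(t) = (V₀/R) e^(−t/τ) = 7.836×10^-5 · e^(−2.368) = 7.34×10^-6 A.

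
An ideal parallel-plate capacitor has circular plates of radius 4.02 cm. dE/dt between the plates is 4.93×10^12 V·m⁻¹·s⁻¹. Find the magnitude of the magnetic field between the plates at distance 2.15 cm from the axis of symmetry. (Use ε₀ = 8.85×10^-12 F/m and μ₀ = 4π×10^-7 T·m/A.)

I_d = ε₀ dΦ_E/dt = ε₀ πR² (dE/dt) = (8.85×10^-12)(5.077×10^-3)(4.93×10^12) = 0.2215 A through the full plate area.
∮B·dl = μ₀ I_d,enc with I_d,enc = I_d r²/R² = 0.06336 A; so B = μ₀ I_d,enc/(2πr) = 5.89×10^-7 T.

5.89×10^-7 T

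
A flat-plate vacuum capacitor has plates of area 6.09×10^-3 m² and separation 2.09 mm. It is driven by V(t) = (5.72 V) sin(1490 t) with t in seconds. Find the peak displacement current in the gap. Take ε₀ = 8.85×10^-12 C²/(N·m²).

2.20×10^-7 A

C = ε₀A/d = (8.85×10^-12)(6.09×10^-3)/(2.09×10^-3) = 2.579×10^-11 F; ω = 1490 rad/s.
I_d = C dV/dt, so |I_d|_max = C V₀ ω = (2.579×10^-11)(5.72)(1490) = 2.20×10^-7 A.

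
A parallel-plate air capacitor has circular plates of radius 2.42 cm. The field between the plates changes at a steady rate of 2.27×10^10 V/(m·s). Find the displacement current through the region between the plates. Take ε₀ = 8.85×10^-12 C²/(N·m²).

I_d = ε₀ A (dE/dt) = (8.85×10^-12)(1.840×10^-3 m²)(2.27×10^10) = 3.70×10^-4 A.

3.70×10^-4 A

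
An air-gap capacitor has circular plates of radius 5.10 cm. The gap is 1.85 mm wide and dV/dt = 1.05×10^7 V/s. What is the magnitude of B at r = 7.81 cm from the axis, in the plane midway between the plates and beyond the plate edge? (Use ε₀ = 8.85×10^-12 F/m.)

dE/dt = (dV/dt)/d = 5.676×10^9 V/(m·s); I_d = ε₀(πR²)(dE/dt) = (8.85×10^-12)(8.171×10^-3)(5.676×10^9) = 4.105×10^-4 A.
With r > R the enclosed displacement current is the full I_d; B = μ₀ I_d / (2πr) = 1.05×10^-9 T.

1.05×10^-9 T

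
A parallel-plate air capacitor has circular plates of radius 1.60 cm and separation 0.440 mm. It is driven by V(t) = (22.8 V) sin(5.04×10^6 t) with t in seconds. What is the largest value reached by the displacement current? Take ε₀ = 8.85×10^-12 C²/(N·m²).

C = ε₀A/d = (8.85×10^-12)(8.042×10^-4)/(4.40×10^-4) = 1.618×10^-11 F; ω = 5.04×10^6 rad/s.
I_d = C dV/dt, so |I_d|_max = C V₀ ω = (1.618×10^-11)(22.8)(5.04×10^6) = 1.86×10^-3 A.

1.86×10^-3 A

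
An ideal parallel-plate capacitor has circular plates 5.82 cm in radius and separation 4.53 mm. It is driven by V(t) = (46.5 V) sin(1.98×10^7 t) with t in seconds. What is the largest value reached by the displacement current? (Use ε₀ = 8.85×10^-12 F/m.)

C = ε₀A/d = (8.85×10^-12)(0.01064)/(4.53×10^-3) = 2.079×10^-11 F; ω = 1.98×10^7 rad/s.
I_d = C dV/dt, so |I_d|_max = C V₀ ω = (2.079×10^-11)(46.5)(1.98×10^7) = 0.0191 A.

0.0191 A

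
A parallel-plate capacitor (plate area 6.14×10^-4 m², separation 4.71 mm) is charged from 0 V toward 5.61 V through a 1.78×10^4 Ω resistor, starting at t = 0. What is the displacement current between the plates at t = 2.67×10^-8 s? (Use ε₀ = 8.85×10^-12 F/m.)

8.59×10^-5 A

With C = ε₀A/d = (8.85×10^-12)(6.14×10^-4)/(4.71×10^-3) = 1.154×10^-12 F, the time constant is τ = RC = 2.054×10^-8 s, so t/τ = 1.300 and e^(−t/τ) = 0.2725.
I_d = I_cond = (V₀/R) e^(−t/τ) = (3.152×10^-4)(0.2725) = 8.59×10^-5 A.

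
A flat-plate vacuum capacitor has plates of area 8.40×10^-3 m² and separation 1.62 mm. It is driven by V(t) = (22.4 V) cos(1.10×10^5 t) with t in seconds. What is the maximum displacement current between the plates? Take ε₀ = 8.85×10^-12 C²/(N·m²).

The displacement current equals the conduction current C dV/dt, which peaks at C V₀ ω.
With C = ε₀A/d = (8.85×10^-12)(8.40×10^-3)/(1.62×10^-3) = 4.589×10^-11 F and ω = 1.10×10^5 rad/s, I_d,max = (4.589×10^-11)(22.4)(1.10×10^5) = 1.13×10^-4 A.

1.13×10^-4 A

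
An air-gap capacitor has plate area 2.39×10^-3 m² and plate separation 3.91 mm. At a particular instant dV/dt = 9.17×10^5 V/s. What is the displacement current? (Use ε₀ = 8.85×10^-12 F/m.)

The displacement current equals the charging current C dV/dt. With C = ε₀A/d = (8.85×10^-12)(2.39×10^-3)/(3.91×10^-3) = 5.410×10^-12 F, I_d = (5.410×10^-12)(9.17×10^5) = 4.96×10^-6 A.

4.96×10^-6 A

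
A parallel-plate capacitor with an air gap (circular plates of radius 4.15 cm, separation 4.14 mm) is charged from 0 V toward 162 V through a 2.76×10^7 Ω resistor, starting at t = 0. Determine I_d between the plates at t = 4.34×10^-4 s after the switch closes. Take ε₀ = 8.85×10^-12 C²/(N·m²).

With C = ε₀A/d = (8.85×10^-12)(5.411×10^-3)/(4.14×10^-3) = 1.157×10^-11 F, the time constant is τ = RC = 3.193×10^-4 s, so t/τ = 1.359 and e^(−t/τ) = 0.2569.
I_d = I_cond = (V₀/R) e^(−t/τ) = (5.870×10^-6)(0.2569) = 1.51×10^-6 A.

1.51×10^-6 A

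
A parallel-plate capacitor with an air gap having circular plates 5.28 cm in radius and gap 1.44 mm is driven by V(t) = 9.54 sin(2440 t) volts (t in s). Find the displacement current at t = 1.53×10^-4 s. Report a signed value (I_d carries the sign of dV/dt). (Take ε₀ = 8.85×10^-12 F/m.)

dV/dt = (9.54)(2440)·cos(0.37332) = 2.167×10^4 V/s.
I_d = C dV/dt with C = ε₀A/d = (8.85×10^-12)(8.758×10^-3)/(1.44×10^-3) = 5.383×10^-11 F, so I_d = (5.383×10^-11)(2.167×10^4) = 1.17×10^-6 A.

1.17×10^-6 A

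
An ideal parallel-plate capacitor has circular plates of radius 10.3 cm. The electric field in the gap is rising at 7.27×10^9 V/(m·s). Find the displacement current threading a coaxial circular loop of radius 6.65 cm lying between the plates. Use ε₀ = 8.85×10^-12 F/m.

8.94×10^-4 A

I_d = ε₀ dΦ_E/dt = ε₀ πR² (dE/dt) = (8.85×10^-12)(0.03333)(7.27×10^9) = 2.144×10^-3 A through the full plate area.
The field is uniform, so I_d,enc = I_d (r/R)² = (2.144×10^-3)(6.65/10.3)² = 8.94×10^-4 A.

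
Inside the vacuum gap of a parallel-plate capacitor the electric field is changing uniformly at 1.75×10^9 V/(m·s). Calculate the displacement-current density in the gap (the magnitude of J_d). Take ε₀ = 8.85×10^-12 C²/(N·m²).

0.0155 A/m²

J_d = ε₀ ∂E/∂t, so J_d = 0.0155 A/m².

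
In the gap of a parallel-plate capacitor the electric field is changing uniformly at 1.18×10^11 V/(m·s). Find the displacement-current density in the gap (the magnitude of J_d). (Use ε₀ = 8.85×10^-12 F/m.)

1.04 A/m²

J_d = ε₀ dE/dt = (8.85×10^-12)(1.18×10^11) = 1.04 A/m².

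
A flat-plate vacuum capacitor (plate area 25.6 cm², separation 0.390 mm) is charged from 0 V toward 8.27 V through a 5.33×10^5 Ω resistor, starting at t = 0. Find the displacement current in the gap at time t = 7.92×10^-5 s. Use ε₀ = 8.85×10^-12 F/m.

C = ε₀A/d = (8.85×10^-12)(2.56×10^-3)/(3.90×10^-4) = 5.809×10^-11 F and τ = RC = 3.096×10^-5 s. I_d in the gap equals the RC charging current.
I_d(t) = (V₀/R) e^(−t/τ) = 1.552×10^-5 · e^(−2.558) = 1.20×10^-6 A.

1.20×10^-6 A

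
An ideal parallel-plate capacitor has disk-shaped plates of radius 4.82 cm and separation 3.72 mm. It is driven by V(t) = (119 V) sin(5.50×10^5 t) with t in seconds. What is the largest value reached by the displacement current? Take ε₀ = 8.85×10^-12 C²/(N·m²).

(dE/dt)_max = V₀ω/d = 1.759×10^10 V/(m·s); ω = 5.50×10^5 rad/s.
I_d,max = ε₀ A (dE/dt)_max = (8.85×10^-12)(7.299×10^-3)(1.759×10^10) = 1.14×10^-3 A.

1.14×10^-3 A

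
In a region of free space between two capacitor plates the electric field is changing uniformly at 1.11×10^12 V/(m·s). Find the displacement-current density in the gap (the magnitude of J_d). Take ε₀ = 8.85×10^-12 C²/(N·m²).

The displacement-current density is ε₀ ∂E/∂t = (8.85×10^-12)(1.11×10^12) = 9.82 A/m².

9.82 A/m²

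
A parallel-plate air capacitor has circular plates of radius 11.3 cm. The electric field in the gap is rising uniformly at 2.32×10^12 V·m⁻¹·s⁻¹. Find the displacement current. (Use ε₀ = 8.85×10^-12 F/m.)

0.824 A

With a uniform field, Φ_E = EA, so I_d = ε₀ A dE/dt = 0.824 A.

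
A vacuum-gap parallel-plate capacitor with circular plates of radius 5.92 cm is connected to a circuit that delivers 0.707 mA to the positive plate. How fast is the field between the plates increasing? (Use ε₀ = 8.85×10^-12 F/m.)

The displacement current between the plates equals the conduction current, I_d = 0.707 mA.
Then dE/dt = I_d/(ε₀A) = 7.26×10^9 V/(m·s).

7.26×10^9 V/(m·s)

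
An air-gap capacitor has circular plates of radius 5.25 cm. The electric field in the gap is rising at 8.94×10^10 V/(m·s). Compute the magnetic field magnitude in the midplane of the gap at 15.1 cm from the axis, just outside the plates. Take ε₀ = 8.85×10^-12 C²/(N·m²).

9.07×10^-9 T

Total displacement current: I_d = ε₀(πR²)(dE/dt) = (8.85×10^-12)(8.659×10^-3)(8.94×10^10) = 6.851×10^-3 A.
For r ≥ R the full I_d is enclosed: B = μ₀ I_d/(2πr) = (4π×10^-7)(6.851×10^-3)/(2π·0.151) = 9.07×10^-9 T.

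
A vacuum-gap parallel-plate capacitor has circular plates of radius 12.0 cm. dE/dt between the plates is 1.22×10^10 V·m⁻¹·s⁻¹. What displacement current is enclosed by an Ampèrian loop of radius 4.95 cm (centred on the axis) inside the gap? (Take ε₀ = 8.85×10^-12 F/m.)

I_d = ε₀ dΦ_E/dt = ε₀ πR² (dE/dt) = (8.85×10^-12)(0.04524)(1.22×10^10) = 4.885×10^-3 A through the full plate area.
Since J_d is uniform, the enclosed fraction is (r/R)² = 0.1702, giving I_d,enc = 8.31×10^-4 A.

8.31×10^-4 A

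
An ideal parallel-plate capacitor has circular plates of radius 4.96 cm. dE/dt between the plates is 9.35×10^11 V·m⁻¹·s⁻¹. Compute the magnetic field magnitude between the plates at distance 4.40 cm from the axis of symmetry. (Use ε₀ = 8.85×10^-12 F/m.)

Through the whole plate area (πR² = 7.729×10^-3 m²), I_d = ε₀ πR² dE/dt = 0.06396 A.
For r < R the Ampère–Maxwell law gives B(2πr) = μ₀ I_d (r²/R²), so B = μ₀ I_d r/(2πR²) = (4π×10^-7)(0.06396)(0.0440)/(2π·0.0496²) = 2.29×10^-7 T.

2.29×10^-7 T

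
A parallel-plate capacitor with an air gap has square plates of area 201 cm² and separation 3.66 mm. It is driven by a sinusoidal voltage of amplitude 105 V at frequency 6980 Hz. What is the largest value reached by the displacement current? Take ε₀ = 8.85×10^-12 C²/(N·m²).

(dE/dt)_max = V₀ω/d = 1.258×10^9 V/(m·s); ω = 2πf = 4.386×10^4 rad/s.
I_d,max = ε₀ A (dE/dt)_max = (8.85×10^-12)(0.0201)(1.258×10^9) = 2.24×10^-4 A.

2.24×10^-4 A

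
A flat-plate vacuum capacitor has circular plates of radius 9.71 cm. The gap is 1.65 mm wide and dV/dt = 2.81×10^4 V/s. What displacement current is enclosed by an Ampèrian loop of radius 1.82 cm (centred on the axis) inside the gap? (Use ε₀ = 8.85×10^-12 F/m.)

1.57×10^-7 A

dE/dt = (dV/dt)/d = 1.703×10^7 V/(m·s); I_d = ε₀(πR²)(dE/dt) = (8.85×10^-12)(0.02962)(1.703×10^7) = 4.464×10^-6 A.
The field is uniform, so I_d,enc = I_d (r/R)² = (4.464×10^-6)(1.82/9.71)² = 1.57×10^-7 A.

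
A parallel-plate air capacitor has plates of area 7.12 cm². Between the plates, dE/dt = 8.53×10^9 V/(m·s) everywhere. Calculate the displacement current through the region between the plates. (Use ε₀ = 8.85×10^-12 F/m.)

5.37×10^-5 A

The displacement current is ε₀ times dΦ_E/dt = ε₀ A dE/dt = (8.85×10^-12)(7.12×10^-4)(8.53×10^9) = 5.37×10^-5 A.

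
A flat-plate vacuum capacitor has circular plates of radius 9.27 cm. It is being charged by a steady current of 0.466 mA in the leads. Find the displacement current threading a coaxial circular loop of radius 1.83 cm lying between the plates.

By continuity the displacement current in the gap matches the conduction current: I_d = 4.66×10^-4 A.
Since J_d is uniform, the enclosed fraction is (r/R)² = 0.03897, giving I_d,enc = 1.82×10^-5 A.

1.82×10^-5 A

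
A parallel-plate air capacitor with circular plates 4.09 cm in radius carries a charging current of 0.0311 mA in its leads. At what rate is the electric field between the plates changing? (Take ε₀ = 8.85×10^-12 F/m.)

6.69×10^8 V/(m·s)

Charge continuity gives I_d = I = 3.11×10^-5 A between the plates.
Then dE/dt = I_d/(ε₀A) = 6.69×10^8 V/(m·s).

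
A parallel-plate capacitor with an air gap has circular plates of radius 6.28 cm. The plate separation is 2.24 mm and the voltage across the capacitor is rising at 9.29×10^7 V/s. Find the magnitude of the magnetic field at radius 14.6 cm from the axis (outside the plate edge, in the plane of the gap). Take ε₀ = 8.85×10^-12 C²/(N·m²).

dE/dt = (dV/dt)/d = 4.147×10^10 V/(m·s); I_d = ε₀(πR²)(dE/dt) = (8.85×10^-12)(0.01239)(4.147×10^10) = 4.547×10^-3 A.
Outside the plates the loop encloses all of I_d, so B·2πr = μ₀ I_d and B = 6.23×10^-9 T.

6.23×10^-9 T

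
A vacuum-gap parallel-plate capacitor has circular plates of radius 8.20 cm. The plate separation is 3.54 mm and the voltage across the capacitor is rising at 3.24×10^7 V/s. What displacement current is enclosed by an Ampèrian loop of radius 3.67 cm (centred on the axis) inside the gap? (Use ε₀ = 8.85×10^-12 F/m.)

I_d = C dV/dt with C = ε₀πR²/d = 5.280×10^-11 F, so I_d = (5.280×10^-11)(3.24×10^7) = 1.711×10^-3 A.
Through an area πr² the displacement current is I_d·(πr²/πR²) = I_d (r/R)² = 3.43×10^-4 A.

3.43×10^-4 A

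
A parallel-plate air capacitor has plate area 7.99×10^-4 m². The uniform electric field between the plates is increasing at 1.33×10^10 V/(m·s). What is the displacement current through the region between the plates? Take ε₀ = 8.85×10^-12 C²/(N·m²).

9.40×10^-5 A

With a uniform field, Φ_E = EA, so I_d = ε₀ A dE/dt = 9.40×10^-5 A.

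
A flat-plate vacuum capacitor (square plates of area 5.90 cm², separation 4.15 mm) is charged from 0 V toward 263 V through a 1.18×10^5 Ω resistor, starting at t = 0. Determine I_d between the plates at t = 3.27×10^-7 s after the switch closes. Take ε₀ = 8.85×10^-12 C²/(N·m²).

2.46×10^-4 A

C = ε₀A/d = (8.85×10^-12)(5.90×10^-4)/(4.15×10^-3) = 1.258×10^-12 F and τ = RC = 1.484×10^-7 s. I_d in the gap equals the RC charging current.
I_d(t) = (V₀/R) e^(−t/τ) = 2.229×10^-3 · e^(−2.204) = 2.46×10^-4 A.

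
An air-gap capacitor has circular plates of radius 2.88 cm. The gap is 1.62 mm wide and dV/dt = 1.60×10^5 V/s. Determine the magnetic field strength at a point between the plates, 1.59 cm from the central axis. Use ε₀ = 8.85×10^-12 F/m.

I_d = C dV/dt with C = ε₀πR²/d = 1.424×10^-11 F, so I_d = (1.424×10^-11)(1.60×10^5) = 2.278×10^-6 A.
∮B·dl = μ₀ I_d,enc with I_d,enc = I_d r²/R² = 6.943×10^-7 A; so B = μ₀ I_d,enc/(2πr) = 8.73×10^-12 T.

8.73×10^-12 T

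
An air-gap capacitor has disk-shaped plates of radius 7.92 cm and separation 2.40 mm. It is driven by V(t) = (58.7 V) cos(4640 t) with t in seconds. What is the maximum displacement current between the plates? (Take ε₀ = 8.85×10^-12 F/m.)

The displacement current equals the conduction current C dV/dt, which peaks at C V₀ ω.
With C = ε₀A/d = (8.85×10^-12)(0.01971)/(2.40×10^-3) = 7.268×10^-11 F and ω = 4640 rad/s, I_d,max = (7.268×10^-11)(58.7)(4640) = 1.98×10^-5 A.

1.98×10^-5 A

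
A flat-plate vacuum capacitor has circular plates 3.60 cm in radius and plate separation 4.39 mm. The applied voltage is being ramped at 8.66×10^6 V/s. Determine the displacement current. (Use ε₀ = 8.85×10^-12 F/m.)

E = V/d so dE/dt = (dV/dt)/d = 1.973×10^9 V/(m·s), and I_d = ε₀ A dE/dt = (8.85×10^-12)(4.072×10^-3)(1.973×10^9) = 7.11×10^-5 A.

7.11×10^-5 A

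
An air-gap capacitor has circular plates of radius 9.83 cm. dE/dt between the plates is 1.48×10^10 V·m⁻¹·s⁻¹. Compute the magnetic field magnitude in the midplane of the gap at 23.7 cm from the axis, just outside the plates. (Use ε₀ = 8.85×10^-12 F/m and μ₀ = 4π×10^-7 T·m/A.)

I_d = ε₀ dΦ_E/dt = ε₀ πR² (dE/dt) = (8.85×10^-12)(0.03036)(1.48×10^10) = 3.977×10^-3 A through the full plate area.
With r > R the enclosed displacement current is the full I_d; B = μ₀ I_d / (2πr) = 3.36×10^-9 T.

3.36×10^-9 T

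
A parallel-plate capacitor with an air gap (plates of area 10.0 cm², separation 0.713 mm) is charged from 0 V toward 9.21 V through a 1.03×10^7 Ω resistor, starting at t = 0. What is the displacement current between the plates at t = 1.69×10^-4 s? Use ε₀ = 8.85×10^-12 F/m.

2.38×10^-7 A

C = ε₀A/d = (8.85×10^-12)(1.00×10^-3)/(7.13×10^-4) = 1.241×10^-11 F and τ = RC = 1.278×10^-4 s. I_d in the gap equals the RC charging current.
I_d(t) = (V₀/R) e^(−t/τ) = 8.942×10^-7 · e^(−1.322) = 2.38×10^-7 A.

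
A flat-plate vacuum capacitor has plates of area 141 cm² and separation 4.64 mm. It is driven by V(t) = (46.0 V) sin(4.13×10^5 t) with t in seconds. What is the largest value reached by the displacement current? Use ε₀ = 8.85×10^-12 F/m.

(dE/dt)_max = V₀ω/d = 4.094×10^9 V/(m·s); ω = 4.13×10^5 rad/s.
I_d,max = ε₀ A (dE/dt)_max = (8.85×10^-12)(0.0141)(4.094×10^9) = 5.11×10^-4 A.

5.11×10^-4 A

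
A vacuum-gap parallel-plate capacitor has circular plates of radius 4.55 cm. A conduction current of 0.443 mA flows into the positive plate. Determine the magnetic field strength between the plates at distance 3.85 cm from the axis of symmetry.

1.65×10^-9 T

By continuity the displacement current in the gap matches the conduction current: I_d = 4.43×10^-4 A.
For r < R the Ampère–Maxwell law gives B(2πr) = μ₀ I_d (r²/R²), so B = μ₀ I_d r/(2πR²) = (4π×10^-7)(4.43×10^-4)(0.0385)/(2π·0.0455²) = 1.65×10^-9 T.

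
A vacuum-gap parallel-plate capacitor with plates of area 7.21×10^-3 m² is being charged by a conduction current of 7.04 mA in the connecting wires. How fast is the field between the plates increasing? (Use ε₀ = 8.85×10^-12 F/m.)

1.10×10^11 V/(m·s)

The displacement current between the plates equals the conduction current, I_d = 7.04 mA.
Then dE/dt = I_d/(ε₀A) = 1.10×10^11 V/(m·s).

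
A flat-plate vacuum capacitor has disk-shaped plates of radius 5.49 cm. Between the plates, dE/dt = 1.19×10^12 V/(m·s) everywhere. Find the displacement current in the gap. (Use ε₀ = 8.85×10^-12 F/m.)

0.0997 A

The displacement current is ε₀ times dΦ_E/dt = ε₀ A dE/dt = (8.85×10^-12)(9.469×10^-3)(1.19×10^12) = 0.0997 A.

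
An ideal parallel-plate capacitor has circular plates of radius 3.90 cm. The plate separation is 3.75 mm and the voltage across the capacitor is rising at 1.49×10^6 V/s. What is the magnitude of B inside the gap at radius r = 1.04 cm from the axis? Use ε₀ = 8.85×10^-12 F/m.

I_d = C dV/dt with C = ε₀πR²/d = 1.128×10^-11 F, so I_d = (1.128×10^-11)(1.49×10^6) = 1.681×10^-5 A.
For r < R the Ampère–Maxwell law gives B(2πr) = μ₀ I_d (r²/R²), so B = μ₀ I_d r/(2πR²) = (4π×10^-7)(1.681×10^-5)(0.0104)/(2π·0.0390²) = 2.30×10^-11 T.

2.30×10^-11 T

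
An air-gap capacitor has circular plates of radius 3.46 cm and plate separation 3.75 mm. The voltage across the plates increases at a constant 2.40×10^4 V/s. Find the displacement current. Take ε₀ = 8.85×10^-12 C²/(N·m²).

C = ε₀A/d = (8.85×10^-12)(3.761×10^-3)/(3.75×10^-3) = 8.876×10^-12 F.
I_d = C dV/dt = (8.876×10^-12)(2.40×10^4) = 2.13×10^-7 A.

2.13×10^-7 A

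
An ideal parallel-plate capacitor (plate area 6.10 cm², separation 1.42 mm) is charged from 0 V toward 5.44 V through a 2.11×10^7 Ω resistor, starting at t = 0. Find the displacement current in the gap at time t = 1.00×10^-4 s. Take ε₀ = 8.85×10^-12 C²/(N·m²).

With C = ε₀A/d = (8.85×10^-12)(6.10×10^-4)/(1.42×10^-3) = 3.802×10^-12 F, the time constant is τ = RC = 8.022×10^-5 s, so t/τ = 1.247 and e^(−t/τ) = 0.2874.
I_d = I_cond = (V₀/R) e^(−t/τ) = (2.578×10^-7)(0.2874) = 7.41×10^-8 A.

7.41×10^-8 A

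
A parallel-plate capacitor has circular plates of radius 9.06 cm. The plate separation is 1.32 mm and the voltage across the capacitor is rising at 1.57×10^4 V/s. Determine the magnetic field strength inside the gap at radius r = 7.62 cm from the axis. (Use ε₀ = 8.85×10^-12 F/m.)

5.04×10^-12 T

dE/dt = (dV/dt)/d = 1.189×10^7 V/(m·s); I_d = ε₀(πR²)(dE/dt) = (8.85×10^-12)(0.02579)(1.189×10^7) = 2.714×10^-6 A.
∮B·dl = μ₀ I_d,enc with I_d,enc = I_d r²/R² = 1.920×10^-6 A; so B = μ₀ I_d,enc/(2πr) = 5.04×10^-12 T.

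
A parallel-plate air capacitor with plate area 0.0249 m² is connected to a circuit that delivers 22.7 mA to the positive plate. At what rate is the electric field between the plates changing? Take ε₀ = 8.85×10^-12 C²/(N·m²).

1.03×10^11 V/(m·s)

By continuity, I_d in the gap equals the 22.7 mA flowing in the wire.
Since I_d = ε₀ A dE/dt, dE/dt = I_d/(ε₀A) = (0.0227)/((8.85×10^-12)(0.0249)) = 1.03×10^11 V/(m·s).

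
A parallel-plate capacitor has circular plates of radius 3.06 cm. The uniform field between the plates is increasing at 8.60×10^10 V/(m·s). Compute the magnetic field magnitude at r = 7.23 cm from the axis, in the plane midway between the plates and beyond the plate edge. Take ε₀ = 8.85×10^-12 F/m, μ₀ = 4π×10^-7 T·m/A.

Through the whole plate area (πR² = 2.942×10^-3 m²), I_d = ε₀ πR² dE/dt = 2.239×10^-3 A.
For r ≥ R the full I_d is enclosed: B = μ₀ I_d/(2πr) = (4π×10^-7)(2.239×10^-3)/(2π·0.0723) = 6.19×10^-9 T.

6.19×10^-9 T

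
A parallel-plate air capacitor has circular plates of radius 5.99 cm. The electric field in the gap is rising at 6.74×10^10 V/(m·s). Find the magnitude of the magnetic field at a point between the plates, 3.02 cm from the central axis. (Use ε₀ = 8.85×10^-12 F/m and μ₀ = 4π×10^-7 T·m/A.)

I_d = ε₀ dΦ_E/dt = ε₀ πR² (dE/dt) = (8.85×10^-12)(0.01127)(6.74×10^10) = 6.722×10^-3 A through the full plate area.
An Ampèrian loop of radius r encloses a fraction (r/R)² of I_d. Then B·2πr = μ₀ I_d (r/R)², giving B = μ₀ I_d r/(2πR²) = 1.13×10^-8 T.

1.13×10^-8 T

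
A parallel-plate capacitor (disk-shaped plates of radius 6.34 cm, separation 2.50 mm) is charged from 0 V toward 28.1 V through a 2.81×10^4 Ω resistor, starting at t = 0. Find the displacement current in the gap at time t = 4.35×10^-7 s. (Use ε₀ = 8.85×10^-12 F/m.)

C = ε₀A/d = (8.85×10^-12)(0.01263)/(2.50×10^-3) = 4.471×10^-11 F and τ = RC = 1.256×10^-6 s. I_d in the gap equals the RC charging current.
I_d(t) = (V₀/R) e^(−t/τ) = 1.000×10^-3 · e^(−0.3463) = 7.07×10^-4 A.

7.07×10^-4 A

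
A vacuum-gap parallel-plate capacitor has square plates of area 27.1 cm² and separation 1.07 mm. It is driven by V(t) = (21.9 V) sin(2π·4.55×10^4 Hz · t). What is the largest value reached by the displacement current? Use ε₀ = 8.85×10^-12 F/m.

(dE/dt)_max = V₀ω/d = 5.852×10^9 V/(m·s); ω = 2πf = 2.859×10^5 rad/s.
I_d,max = ε₀ A (dE/dt)_max = (8.85×10^-12)(2.71×10^-3)(5.852×10^9) = 1.40×10^-4 A.

1.40×10^-4 A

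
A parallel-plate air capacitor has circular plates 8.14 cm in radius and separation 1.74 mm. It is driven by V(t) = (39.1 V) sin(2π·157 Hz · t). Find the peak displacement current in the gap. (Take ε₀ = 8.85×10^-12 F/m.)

4.08×10^-6 A

(dE/dt)_max = V₀ω/d = 2.217×10^7 V/(m·s); ω = 2πf = 986.5 rad/s.
I_d,max = ε₀ A (dE/dt)_max = (8.85×10^-12)(0.02082)(2.217×10^7) = 4.08×10^-6 A.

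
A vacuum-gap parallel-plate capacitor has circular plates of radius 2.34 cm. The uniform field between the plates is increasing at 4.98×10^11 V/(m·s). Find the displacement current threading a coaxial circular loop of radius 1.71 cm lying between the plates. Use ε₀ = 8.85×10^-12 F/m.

Total displacement current: I_d = ε₀(πR²)(dE/dt) = (8.85×10^-12)(1.720×10^-3)(4.98×10^11) = 7.581×10^-3 A.
Since J_d is uniform, the enclosed fraction is (r/R)² = 0.5340, giving I_d,enc = 4.05×10^-3 A.

4.05×10^-3 A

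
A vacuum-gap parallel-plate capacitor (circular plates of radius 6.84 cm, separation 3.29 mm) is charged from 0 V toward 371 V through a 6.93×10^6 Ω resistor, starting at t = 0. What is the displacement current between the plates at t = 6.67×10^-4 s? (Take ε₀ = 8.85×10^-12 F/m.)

With C = ε₀A/d = (8.85×10^-12)(0.01470)/(3.29×10^-3) = 3.954×10^-11 F, the time constant is τ = RC = 2.740×10^-4 s, so t/τ = 2.434 and e^(−t/τ) = 0.08769.
I_d = I_cond = (V₀/R) e^(−t/τ) = (5.354×10^-5)(0.08769) = 4.69×10^-6 A.

4.69×10^-6 A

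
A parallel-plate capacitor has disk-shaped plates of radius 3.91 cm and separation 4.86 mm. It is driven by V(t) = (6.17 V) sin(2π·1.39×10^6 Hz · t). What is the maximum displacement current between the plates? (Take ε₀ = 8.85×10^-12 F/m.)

C = ε₀A/d = (8.85×10^-12)(4.803×10^-3)/(4.86×10^-3) = 8.746×10^-12 F; ω = 2πf = 8.734×10^6 rad/s.
I_d = C dV/dt, so |I_d|_max = C V₀ ω = (8.746×10^-12)(6.17)(8.734×10^6) = 4.71×10^-4 A.

4.71×10^-4 A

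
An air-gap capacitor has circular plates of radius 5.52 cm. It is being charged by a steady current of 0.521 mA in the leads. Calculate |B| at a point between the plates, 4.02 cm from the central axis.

No conduction current crosses the gap, so I_d there equals the 5.21×10^-4 A in the leads.
An Ampèrian loop of radius r encloses a fraction (r/R)² of I_d. Then B·2πr = μ₀ I_d (r/R)², giving B = μ₀ I_d r/(2πR²) = 1.37×10^-9 T.

1.37×10^-9 T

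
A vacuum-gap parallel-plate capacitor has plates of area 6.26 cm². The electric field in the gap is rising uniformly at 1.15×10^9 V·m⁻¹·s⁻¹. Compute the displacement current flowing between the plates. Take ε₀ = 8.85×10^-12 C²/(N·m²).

The displacement current is ε₀ times dΦ_E/dt = ε₀ A dE/dt = (8.85×10^-12)(6.26×10^-4)(1.15×10^9) = 6.37×10^-6 A.

6.37×10^-6 A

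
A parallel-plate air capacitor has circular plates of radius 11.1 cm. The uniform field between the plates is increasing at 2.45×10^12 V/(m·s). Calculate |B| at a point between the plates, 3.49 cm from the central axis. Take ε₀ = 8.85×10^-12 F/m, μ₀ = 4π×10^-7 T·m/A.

Total displacement current: I_d = ε₀(πR²)(dE/dt) = (8.85×10^-12)(0.03871)(2.45×10^12) = 0.8393 A.
∮B·dl = μ₀ I_d,enc with I_d,enc = I_d r²/R² = 0.08297 A; so B = μ₀ I_d,enc/(2πr) = 4.75×10^-7 T.

4.75×10^-7 T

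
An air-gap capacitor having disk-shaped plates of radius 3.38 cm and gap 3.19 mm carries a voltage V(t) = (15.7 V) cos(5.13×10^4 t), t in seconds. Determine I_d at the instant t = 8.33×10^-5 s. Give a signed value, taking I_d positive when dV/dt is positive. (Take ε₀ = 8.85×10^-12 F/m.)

C = ε₀A/d = (8.85×10^-12)(3.589×10^-3)/(3.19×10^-3) = 9.957×10^-12 F. dV/dt = V₀ω·−sin(ωt); at ωt = 4.27329 rad this factor is 0.9051.
I_d = C dV/dt = (9.957×10^-12)(15.7)(5.13×10^4)(0.9051) = 7.26×10^-6 A.

7.26×10^-6 A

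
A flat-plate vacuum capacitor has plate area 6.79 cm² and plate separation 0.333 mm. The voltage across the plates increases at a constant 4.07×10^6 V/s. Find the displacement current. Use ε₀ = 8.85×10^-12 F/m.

7.34×10^-5 A

E = V/d so dE/dt = (dV/dt)/d = 1.222×10^10 V/(m·s), and I_d = ε₀ A dE/dt = (8.85×10^-12)(6.79×10^-4)(1.222×10^10) = 7.34×10^-5 A.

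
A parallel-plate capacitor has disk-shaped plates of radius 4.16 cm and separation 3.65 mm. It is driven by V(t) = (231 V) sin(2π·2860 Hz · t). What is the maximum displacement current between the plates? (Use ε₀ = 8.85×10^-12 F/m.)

The displacement current equals the conduction current C dV/dt, which peaks at C V₀ ω.
With C = ε₀A/d = (8.85×10^-12)(5.437×10^-3)/(3.65×10^-3) = 1.318×10^-11 F and ω = 2πf = 1.797×10^4 rad/s, I_d,max = (1.318×10^-11)(231)(1.797×10^4) = 5.47×10^-5 A.

5.47×10^-5 A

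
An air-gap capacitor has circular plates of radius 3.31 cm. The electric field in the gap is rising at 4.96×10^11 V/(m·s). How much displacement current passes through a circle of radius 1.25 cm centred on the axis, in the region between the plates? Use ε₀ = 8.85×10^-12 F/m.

I_d = ε₀ dΦ_E/dt = ε₀ πR² (dE/dt) = (8.85×10^-12)(3.442×10^-3)(4.96×10^11) = 0.01511 A through the full plate area.
Since J_d is uniform, the enclosed fraction is (r/R)² = 0.1426, giving I_d,enc = 2.15×10^-3 A.

2.15×10^-3 A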